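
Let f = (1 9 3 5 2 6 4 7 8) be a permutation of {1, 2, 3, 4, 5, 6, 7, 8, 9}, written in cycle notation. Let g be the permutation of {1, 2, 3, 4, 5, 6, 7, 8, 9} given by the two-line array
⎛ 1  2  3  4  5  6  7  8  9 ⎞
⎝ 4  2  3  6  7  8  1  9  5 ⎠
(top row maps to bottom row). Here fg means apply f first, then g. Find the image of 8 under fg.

f(8) = 1, then g(1) = 4; composing gives (fg)(8) = 4.

4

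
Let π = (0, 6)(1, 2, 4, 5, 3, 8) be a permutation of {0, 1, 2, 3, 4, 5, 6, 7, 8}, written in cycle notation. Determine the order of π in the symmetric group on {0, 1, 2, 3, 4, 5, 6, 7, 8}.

6

The disjoint cycles have lengths 6, 2, 1.
The order of π is the least common multiple of its cycle lengths: lcm(6, 2) = 6.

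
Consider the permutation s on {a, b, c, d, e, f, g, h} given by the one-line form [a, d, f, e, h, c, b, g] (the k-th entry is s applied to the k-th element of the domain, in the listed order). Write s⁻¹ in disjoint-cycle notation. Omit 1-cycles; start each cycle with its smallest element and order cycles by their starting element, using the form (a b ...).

First write s in disjoint cycles: (b d e h g)(c f).
Reversing each cycle (and rotating so the smallest element leads) gives s⁻¹ = (b g h e d)(c f).

(b g h e d)(c f)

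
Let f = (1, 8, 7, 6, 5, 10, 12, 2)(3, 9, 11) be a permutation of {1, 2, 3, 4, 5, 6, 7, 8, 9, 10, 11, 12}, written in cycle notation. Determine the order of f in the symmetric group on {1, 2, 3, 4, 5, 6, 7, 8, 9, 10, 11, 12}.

24

The cycle type of f is (8, 3, 1).
The order is lcm(8, 3) = 24.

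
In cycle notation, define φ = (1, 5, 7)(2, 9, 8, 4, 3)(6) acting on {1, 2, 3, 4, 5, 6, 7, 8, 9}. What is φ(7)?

1

7 appears in (1, 5, 7); the next entry (wrapping around) is 1.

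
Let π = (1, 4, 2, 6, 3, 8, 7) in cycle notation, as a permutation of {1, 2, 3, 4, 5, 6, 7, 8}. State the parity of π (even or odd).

The cycle lengths are 7, 1.
A cycle of length ℓ contributes ℓ−1 transpositions, so π is a product of 6 transpositions — even.

even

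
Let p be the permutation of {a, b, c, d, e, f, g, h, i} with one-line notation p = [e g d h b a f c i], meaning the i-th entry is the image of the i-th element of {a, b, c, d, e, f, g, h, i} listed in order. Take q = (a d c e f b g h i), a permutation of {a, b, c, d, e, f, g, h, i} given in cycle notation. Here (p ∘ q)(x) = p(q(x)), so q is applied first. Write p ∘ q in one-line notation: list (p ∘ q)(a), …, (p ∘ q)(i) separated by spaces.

h f b d a g c i e

Chase each element through q then p: a → d → h; b → g → f; c → e → b; d → c → d; e → f → a; f → b → g; g → h → c; h → i → i; i → a → e.
Collecting the images, p ∘ q = [h f b d a g c i e].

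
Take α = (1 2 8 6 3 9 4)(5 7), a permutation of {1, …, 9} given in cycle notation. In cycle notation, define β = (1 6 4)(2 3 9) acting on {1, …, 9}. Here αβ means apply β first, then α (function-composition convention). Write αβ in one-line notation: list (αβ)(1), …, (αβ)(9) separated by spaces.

3 9 4 2 7 1 5 6 8

For each element, apply β then α: 1 → 6 → 3; 2 → 3 → 9; 3 → 9 → 4; 4 → 1 → 2; 5 → 5 → 7; 6 → 4 → 1; 7 → 7 → 5; 8 → 8 → 6; 9 → 2 → 8.
Collecting the images, αβ = [3 9 4 2 7 1 5 6 8].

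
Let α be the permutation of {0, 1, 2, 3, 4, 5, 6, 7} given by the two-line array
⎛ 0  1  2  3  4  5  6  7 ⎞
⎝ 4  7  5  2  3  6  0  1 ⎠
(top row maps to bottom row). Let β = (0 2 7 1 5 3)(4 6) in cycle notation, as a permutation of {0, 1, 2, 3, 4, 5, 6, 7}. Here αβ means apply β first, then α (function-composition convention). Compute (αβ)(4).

0

(αβ)(4) = α(β(4)). β(4) = 6, then α(6) = 0. So (αβ)(4) = 0.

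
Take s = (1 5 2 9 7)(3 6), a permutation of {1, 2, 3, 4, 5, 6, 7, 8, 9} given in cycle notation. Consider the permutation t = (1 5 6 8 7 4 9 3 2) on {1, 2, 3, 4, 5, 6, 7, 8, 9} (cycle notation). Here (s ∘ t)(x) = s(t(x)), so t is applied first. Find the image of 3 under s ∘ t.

t(3) = 2, then s(2) = 9; composing gives (s ∘ t)(3) = 9.

9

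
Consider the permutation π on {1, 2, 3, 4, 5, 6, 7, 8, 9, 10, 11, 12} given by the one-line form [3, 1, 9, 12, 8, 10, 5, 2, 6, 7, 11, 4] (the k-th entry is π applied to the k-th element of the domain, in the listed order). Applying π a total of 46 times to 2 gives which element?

Tracing 2 → 1 → … returns to 2 after 9 steps, so 2 lies in a 9-cycle (1, 3, 9, 6, 10, 7, 5, 8, 2).
Powers repeat with period 9 on this cycle, and 46 mod 9 = 1, so π^46(2) = π^1(2).
Stepping 1 place around the cycle: 2 → 1.

1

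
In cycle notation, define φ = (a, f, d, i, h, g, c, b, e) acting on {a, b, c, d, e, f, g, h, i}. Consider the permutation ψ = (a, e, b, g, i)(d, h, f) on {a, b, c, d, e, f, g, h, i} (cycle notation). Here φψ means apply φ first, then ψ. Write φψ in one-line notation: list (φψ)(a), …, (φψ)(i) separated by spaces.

(φψ)(x) = ψ(φ(x)). Computing each image: ψ(φ(a)) = ψ(f) = d, ψ(φ(b)) = ψ(e) = b, ψ(φ(c)) = ψ(b) = g, ψ(φ(d)) = ψ(i) = a, ψ(φ(e)) = ψ(a) = e, ψ(φ(f)) = ψ(d) = h, ψ(φ(g)) = ψ(c) = c, ψ(φ(h)) = ψ(g) = i, ψ(φ(i)) = ψ(h) = f.
Hence φψ = [d b g a e h c i f].

d b g a e h c i f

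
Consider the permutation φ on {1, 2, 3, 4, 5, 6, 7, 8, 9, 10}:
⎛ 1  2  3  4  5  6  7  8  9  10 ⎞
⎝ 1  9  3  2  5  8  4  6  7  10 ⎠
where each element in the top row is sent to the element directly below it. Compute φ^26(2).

7

Tracing 2 → 9 → … returns to 2 after 4 steps, so 2 lies in a 4-cycle (2, 9, 7, 4).
On a 4-cycle, φ^4 is the identity, so φ^26 = φ^2 there (26 ≡ 2 mod 4).
Stepping 2 places around the cycle: 2 → 9 → 7.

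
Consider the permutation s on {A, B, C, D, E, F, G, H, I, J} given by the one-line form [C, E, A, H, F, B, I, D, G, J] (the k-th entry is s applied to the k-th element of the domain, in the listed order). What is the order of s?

Writing s as disjoint cycles, the cycle lengths are 3, 2, 2, 2, 1.
The order of s is the least common multiple of its cycle lengths: lcm(3, 2, 2, 2) = 6.

6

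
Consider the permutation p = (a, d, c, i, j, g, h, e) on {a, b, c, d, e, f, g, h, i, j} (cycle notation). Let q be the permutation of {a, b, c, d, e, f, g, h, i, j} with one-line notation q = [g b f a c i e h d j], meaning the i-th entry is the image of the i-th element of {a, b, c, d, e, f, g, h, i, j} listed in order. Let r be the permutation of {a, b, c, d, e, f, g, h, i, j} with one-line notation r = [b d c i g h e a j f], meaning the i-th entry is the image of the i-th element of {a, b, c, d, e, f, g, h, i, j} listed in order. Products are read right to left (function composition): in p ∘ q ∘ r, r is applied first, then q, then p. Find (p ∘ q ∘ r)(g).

Chase g: r(g) = e; q(e) = c; p(c) = i. Hence (p ∘ q ∘ r)(g) = i.

i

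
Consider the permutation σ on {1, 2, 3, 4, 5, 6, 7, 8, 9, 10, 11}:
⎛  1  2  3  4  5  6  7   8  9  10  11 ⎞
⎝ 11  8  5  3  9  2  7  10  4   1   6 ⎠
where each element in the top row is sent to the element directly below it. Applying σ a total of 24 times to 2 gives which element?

2

Tracing 2 → 8 → … returns to 2 after 6 steps, so 2 lies in a 6-cycle (1, 11, 6, 2, 8, 10).
Powers repeat with period 6 on this cycle, and 24 mod 6 = 0, so σ^24(2) = σ^0(2).
So σ^24(2) = 2.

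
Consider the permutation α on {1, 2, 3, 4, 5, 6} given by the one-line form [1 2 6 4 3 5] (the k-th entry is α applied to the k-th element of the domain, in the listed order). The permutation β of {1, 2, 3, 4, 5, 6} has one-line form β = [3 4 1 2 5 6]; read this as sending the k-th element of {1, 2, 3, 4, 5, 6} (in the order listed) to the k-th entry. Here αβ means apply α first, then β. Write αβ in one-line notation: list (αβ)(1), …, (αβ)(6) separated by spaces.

For each element, apply α then β: 1 → 1 → 3; 2 → 2 → 4; 3 → 6 → 6; 4 → 4 → 2; 5 → 3 → 1; 6 → 5 → 5.
Collecting the images, αβ = [3 4 6 2 1 5].

3 4 6 2 1 5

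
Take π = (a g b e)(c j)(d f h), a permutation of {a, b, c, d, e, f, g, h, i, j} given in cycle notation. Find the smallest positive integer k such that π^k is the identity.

12

The disjoint cycles have lengths 4, 3, 2, 1.
The order of π is the least common multiple of its cycle lengths: lcm(4, 3, 2) = 12.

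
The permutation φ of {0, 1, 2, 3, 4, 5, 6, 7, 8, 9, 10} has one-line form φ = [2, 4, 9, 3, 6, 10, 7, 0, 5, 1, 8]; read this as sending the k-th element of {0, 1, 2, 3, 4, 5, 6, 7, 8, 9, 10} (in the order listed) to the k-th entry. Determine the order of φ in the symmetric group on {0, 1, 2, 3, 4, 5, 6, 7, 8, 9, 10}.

Writing φ as disjoint cycles, the cycle lengths are 7, 3, 1.
The order of φ is the least common multiple of its cycle lengths: lcm(7, 3) = 21.

21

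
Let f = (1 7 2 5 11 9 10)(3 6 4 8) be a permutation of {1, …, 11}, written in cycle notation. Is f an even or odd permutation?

odd

The cycle lengths are 7, 4.
A cycle of length ℓ contributes ℓ−1 transpositions, so f is a product of 6 + 3 = 9 transpositions — odd.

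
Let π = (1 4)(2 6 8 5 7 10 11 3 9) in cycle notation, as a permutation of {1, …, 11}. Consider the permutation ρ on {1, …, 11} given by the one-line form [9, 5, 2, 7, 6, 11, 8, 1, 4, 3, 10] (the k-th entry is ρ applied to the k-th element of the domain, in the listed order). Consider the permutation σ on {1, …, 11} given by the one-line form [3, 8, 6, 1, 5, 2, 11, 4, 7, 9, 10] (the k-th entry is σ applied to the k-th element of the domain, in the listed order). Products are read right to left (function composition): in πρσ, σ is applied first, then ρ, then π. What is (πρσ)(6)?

7

(πρσ)(6) = π(ρ(σ(6))). σ(6) = 2, then ρ(2) = 5, then π(5) = 7, so the result is 7.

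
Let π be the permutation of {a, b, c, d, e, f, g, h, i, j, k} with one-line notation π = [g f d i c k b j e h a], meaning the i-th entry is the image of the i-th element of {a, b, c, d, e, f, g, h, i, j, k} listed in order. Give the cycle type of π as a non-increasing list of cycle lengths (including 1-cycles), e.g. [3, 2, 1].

[5, 4, 2]

The disjoint cycles are (a g b f k)(c d i e)(h j), with lengths 5, 4, 2 in non-increasing order.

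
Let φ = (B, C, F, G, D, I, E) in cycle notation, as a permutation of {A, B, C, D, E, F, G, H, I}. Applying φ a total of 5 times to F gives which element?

B

F lies in the 7-cycle (B, C, F, G, D, I, E).
Stepping 5 places around the cycle: F → G → D → I → E → B.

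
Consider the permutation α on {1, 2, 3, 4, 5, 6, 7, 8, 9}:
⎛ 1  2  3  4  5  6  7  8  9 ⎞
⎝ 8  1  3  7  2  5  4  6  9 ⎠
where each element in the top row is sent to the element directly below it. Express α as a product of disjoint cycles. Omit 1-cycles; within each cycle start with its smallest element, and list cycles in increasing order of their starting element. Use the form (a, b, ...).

(1, 8, 6, 5, 2)(4, 7)

Start at 1 and follow images: 1 → 8 → 6 → 5 → 2 → 1, giving the cycle (1, 8, 6, 5, 2).
Continuing from each remaining unvisited element yields (1, 8, 6, 5, 2)(4, 7).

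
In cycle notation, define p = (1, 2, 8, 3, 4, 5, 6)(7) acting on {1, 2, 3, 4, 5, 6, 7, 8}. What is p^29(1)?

2

1 lies in the 7-cycle (1, 2, 8, 3, 4, 5, 6).
On a 7-cycle, p^7 is the identity, so p^29 = p^1 there (29 ≡ 1 mod 7).
Stepping 1 place around the cycle: 1 → 2.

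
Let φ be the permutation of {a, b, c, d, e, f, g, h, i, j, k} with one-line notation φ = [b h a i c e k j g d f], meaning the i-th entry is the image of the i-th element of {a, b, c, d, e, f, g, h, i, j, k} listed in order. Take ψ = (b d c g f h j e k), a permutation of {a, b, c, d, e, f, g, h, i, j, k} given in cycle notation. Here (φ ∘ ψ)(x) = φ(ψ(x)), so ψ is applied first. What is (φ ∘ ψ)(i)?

ψ(i) = i, then φ(i) = g; composing gives (φ ∘ ψ)(i) = g.

g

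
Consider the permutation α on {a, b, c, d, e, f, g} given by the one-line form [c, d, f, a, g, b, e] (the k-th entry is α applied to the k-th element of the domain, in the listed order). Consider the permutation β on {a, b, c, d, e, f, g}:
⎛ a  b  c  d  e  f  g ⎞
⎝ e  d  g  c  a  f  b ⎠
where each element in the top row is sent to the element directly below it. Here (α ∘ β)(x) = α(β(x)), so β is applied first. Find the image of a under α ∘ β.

g

β(a) = e, then α(e) = g; composing gives (α ∘ β)(a) = g.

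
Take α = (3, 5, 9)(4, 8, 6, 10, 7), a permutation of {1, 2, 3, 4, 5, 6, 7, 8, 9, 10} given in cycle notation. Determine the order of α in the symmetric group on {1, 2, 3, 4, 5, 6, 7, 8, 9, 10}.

The cycle type of α is (5, 3, 1, 1).
Since disjoint cycles commute, ord(α) = lcm(5, 3) = 15.

15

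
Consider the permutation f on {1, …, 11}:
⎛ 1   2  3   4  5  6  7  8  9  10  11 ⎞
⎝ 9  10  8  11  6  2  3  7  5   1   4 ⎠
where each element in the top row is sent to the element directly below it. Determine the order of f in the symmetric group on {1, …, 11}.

6

Writing f as disjoint cycles, the cycle lengths are 6, 3, 2.
The order of f is the least common multiple of its cycle lengths: lcm(6, 3, 2) = 6.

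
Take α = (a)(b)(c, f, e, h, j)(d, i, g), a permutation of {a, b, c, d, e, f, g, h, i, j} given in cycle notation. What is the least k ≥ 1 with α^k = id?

15

The cycle type of α is (5, 3, 1, 1).
The order is lcm(5, 3) = 15.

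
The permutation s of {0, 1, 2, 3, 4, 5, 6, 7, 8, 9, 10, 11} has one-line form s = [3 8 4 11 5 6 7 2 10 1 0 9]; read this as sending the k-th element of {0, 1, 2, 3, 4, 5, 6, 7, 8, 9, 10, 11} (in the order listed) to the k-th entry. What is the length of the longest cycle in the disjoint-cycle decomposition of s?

7

Decomposing into disjoint cycles gives (0 3 11 9 1 8 10)(2 4 5 6 7); the longest has length 7.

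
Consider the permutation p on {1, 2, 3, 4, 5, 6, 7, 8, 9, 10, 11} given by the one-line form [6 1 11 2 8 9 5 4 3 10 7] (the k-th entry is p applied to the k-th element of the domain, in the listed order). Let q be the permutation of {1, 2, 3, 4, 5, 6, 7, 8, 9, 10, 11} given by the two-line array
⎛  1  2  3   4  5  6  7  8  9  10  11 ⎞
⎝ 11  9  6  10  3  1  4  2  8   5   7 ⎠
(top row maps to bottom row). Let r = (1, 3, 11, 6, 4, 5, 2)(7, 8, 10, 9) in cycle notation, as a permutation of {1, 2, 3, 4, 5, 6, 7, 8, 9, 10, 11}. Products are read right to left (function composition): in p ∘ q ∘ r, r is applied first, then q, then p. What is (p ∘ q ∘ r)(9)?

2

(p ∘ q ∘ r)(9) = p(q(r(9))). r(9) = 7, then q(7) = 4, then p(4) = 2, so the result is 2.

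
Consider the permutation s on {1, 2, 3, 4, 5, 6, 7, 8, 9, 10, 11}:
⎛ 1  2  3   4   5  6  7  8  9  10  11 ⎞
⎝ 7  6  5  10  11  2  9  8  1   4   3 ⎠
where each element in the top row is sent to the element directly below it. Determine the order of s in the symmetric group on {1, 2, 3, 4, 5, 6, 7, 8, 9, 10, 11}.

Writing s as disjoint cycles, the cycle lengths are 3, 3, 2, 2, 1.
Since disjoint cycles commute, ord(s) = lcm(3, 3, 2, 2) = 6.

6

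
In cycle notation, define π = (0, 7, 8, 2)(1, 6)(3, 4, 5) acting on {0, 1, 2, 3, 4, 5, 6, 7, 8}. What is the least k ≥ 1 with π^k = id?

The cycle type of π is (4, 3, 2).
Since disjoint cycles commute, ord(π) = lcm(4, 3, 2) = 12.

12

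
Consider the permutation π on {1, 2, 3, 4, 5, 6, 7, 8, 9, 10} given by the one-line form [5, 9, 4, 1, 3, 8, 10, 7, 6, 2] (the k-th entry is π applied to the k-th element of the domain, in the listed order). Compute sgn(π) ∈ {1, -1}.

1

In disjoint-cycle form the cycle lengths are 6, 4.
A cycle of length ℓ contributes ℓ−1 transpositions, so π is a product of 5 + 3 = 8 transpositions — even.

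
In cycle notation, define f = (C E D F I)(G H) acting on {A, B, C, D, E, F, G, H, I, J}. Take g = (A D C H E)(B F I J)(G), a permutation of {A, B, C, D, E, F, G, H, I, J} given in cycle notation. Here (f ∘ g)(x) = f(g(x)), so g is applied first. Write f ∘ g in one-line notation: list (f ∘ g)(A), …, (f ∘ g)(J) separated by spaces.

F I G E A C H D J B

Chase each element through g then f: A → D → F; B → F → I; C → H → G; D → C → E; E → A → A; F → I → C; G → G → H; H → E → D; I → J → J; J → B → B.
So f ∘ g in one-line form is F I G E A C H D J B.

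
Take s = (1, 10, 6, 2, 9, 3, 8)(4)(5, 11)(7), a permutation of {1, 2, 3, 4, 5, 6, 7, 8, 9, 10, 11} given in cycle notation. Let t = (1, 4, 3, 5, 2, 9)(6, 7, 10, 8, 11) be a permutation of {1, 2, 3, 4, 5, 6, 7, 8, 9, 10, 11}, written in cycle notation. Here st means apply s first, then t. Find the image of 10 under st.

s(10) = 6, then t(6) = 7; composing gives (st)(10) = 7.

7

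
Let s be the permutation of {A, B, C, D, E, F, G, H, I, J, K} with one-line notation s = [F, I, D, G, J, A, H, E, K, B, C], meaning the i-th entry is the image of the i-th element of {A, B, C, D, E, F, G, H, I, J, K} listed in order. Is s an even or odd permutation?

In disjoint-cycle form the cycle lengths are 9, 2.
A cycle is odd iff its length is even; s has 1 even-length cycle, so sgn(s) = (−1)^1 and s is odd.

odd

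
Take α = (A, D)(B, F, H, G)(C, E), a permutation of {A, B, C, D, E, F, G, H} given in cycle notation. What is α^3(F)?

B

F lies in the 4-cycle (B, F, H, G).
Advancing 3 steps from F: F → H → G → B.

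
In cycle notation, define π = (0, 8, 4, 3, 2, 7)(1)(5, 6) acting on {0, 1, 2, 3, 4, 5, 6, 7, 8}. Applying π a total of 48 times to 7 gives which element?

7 lies in the 6-cycle (0, 8, 4, 3, 2, 7).
Since the cycle has length 6, π^48 acts on it the same as π^0 (48 mod 6 = 0).
So π^48(7) = 7.

7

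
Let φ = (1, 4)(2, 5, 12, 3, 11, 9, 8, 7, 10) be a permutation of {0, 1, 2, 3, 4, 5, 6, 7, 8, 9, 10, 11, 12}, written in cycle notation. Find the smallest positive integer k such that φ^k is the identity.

18

The cycle type of φ is (9, 2, 1, 1).
The order is lcm(9, 2) = 18.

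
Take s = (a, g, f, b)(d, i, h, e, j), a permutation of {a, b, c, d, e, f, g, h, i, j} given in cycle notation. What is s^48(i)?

j

i lies in the 5-cycle (d, i, h, e, j).
Powers repeat with period 5 on this cycle, and 48 mod 5 = 3, so s^48(i) = s^3(i).
Advancing 3 steps from i: i → h → e → j.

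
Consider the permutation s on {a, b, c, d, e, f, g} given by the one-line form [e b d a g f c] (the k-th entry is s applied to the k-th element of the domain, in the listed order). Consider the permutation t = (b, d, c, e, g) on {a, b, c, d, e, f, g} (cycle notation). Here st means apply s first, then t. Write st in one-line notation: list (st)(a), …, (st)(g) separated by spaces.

(st)(x) = t(s(x)). Computing each image: t(s(a)) = t(e) = g, t(s(b)) = t(b) = d, t(s(c)) = t(d) = c, t(s(d)) = t(a) = a, t(s(e)) = t(g) = b, t(s(f)) = t(f) = f, t(s(g)) = t(c) = e.
Hence st = [g d c a b f e].

g d c a b f e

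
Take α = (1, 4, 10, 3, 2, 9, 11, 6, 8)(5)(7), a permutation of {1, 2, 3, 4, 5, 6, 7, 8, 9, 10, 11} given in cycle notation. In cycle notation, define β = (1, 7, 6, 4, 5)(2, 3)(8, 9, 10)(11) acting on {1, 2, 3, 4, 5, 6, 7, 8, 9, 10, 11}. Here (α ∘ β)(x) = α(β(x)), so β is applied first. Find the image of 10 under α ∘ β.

1

(α ∘ β)(10) = α(β(10)). β(10) = 8, then α(8) = 1. So (α ∘ β)(10) = 1.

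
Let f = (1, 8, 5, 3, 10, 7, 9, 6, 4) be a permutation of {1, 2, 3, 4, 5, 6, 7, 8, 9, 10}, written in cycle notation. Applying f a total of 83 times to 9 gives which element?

4

9 lies in the 9-cycle (1, 8, 5, 3, 10, 7, 9, 6, 4).
On a 9-cycle, f^9 is the identity, so f^83 = f^2 there (83 ≡ 2 mod 9).
Stepping 2 places around the cycle: 9 → 6 → 4.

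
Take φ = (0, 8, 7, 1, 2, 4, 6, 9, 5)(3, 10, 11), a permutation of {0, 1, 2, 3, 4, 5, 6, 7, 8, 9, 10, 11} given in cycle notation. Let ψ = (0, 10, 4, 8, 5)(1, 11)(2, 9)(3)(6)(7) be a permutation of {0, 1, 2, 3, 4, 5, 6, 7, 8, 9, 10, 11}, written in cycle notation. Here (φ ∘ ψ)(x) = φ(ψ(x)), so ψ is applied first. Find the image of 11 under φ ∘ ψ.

(φ ∘ ψ)(11) = φ(ψ(11)). ψ(11) = 1, then φ(1) = 2. So (φ ∘ ψ)(11) = 2.

2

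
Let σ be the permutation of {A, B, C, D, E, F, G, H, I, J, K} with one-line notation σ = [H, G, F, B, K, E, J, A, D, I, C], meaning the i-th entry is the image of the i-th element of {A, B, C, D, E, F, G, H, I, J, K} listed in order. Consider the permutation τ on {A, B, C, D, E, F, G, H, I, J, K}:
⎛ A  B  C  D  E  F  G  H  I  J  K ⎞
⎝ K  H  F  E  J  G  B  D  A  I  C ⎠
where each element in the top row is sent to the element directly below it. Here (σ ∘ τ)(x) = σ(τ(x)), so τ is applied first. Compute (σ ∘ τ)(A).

(σ ∘ τ)(A) = σ(τ(A)). τ(A) = K, then σ(K) = C. So (σ ∘ τ)(A) = C.

C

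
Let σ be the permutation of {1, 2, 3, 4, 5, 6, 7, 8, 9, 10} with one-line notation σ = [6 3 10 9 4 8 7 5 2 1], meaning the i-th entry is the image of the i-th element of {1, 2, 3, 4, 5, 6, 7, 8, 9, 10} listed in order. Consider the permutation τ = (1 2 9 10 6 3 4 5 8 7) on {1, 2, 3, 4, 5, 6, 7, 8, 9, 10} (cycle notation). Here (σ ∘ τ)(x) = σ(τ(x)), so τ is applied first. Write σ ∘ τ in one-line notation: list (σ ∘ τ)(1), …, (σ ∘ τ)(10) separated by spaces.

3 2 9 4 5 10 6 7 1 8

(σ ∘ τ)(x) = σ(τ(x)). Computing each image: σ(τ(1)) = σ(2) = 3, σ(τ(2)) = σ(9) = 2, σ(τ(3)) = σ(4) = 9, σ(τ(4)) = σ(5) = 4, σ(τ(5)) = σ(8) = 5, σ(τ(6)) = σ(3) = 10, σ(τ(7)) = σ(1) = 6, σ(τ(8)) = σ(7) = 7, σ(τ(9)) = σ(10) = 1, σ(τ(10)) = σ(6) = 8.
Hence σ ∘ τ = [3 2 9 4 5 10 6 7 1 8].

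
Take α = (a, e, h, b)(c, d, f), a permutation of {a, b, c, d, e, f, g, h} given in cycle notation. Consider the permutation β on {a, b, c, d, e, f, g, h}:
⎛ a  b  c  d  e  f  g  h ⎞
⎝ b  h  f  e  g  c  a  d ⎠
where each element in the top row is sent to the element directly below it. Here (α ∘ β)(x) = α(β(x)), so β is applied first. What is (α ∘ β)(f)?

β(f) = c, then α(c) = d; composing gives (α ∘ β)(f) = d.

d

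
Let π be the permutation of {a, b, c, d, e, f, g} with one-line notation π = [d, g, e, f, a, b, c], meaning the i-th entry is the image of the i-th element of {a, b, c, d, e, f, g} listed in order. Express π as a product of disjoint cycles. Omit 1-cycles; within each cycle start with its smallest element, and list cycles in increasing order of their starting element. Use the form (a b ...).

(a d f b g c e)

From a: a → d → f → b → g → c → e → a, closing the cycle (a d f b g c e).
Repeating from the next unused element and collecting all non-trivial cycles gives (a d f b g c e).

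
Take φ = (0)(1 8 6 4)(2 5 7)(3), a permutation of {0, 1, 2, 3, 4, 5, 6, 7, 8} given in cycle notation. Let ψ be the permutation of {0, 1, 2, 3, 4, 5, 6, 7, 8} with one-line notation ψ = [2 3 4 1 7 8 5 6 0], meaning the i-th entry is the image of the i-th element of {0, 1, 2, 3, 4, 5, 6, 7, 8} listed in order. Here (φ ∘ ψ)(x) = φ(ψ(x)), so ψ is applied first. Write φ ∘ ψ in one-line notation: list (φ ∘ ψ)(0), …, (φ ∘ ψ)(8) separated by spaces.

5 3 1 8 2 6 7 4 0

(φ ∘ ψ)(x) = φ(ψ(x)). Computing each image: φ(ψ(0)) = φ(2) = 5, φ(ψ(1)) = φ(3) = 3, φ(ψ(2)) = φ(4) = 1, φ(ψ(3)) = φ(1) = 8, φ(ψ(4)) = φ(7) = 2, φ(ψ(5)) = φ(8) = 6, φ(ψ(6)) = φ(5) = 7, φ(ψ(7)) = φ(6) = 4, φ(ψ(8)) = φ(0) = 0.
Hence φ ∘ ψ = [5 3 1 8 2 6 7 4 0].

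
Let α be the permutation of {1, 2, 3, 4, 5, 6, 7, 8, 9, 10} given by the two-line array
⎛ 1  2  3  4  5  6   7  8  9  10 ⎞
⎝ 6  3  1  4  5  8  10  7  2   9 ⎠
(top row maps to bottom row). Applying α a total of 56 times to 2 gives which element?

2

Tracing 2 → 3 → … returns to 2 after 8 steps, so 2 lies in an 8-cycle (1 6 8 7 10 9 2 3).
On an 8-cycle, α^8 is the identity, so α^56 = α^0 there (56 ≡ 0 mod 8).
So α^56(2) = 2.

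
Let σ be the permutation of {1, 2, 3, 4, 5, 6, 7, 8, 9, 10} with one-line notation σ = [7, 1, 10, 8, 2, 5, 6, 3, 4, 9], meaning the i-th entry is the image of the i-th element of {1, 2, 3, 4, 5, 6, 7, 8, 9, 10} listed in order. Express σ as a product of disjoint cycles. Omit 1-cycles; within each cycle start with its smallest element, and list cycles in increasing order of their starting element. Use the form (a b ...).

Iterating σ from 1 gives 1 → 7 → 6 → 5 → 2 → 1; that is the 5-cycle (1 7 6 5 2).
Repeating from the next unused element and collecting all non-trivial cycles gives (1 7 6 5 2)(3 10 9 4 8).

(1 7 6 5 2)(3 10 9 4 8)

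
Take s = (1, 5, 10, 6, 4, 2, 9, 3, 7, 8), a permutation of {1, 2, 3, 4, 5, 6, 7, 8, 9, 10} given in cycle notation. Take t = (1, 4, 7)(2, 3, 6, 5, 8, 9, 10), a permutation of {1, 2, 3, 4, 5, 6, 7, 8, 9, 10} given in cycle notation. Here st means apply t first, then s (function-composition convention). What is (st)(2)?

7

First apply t: t(2) = 3, then s(3) = 7. Thus (st)(2) = 7.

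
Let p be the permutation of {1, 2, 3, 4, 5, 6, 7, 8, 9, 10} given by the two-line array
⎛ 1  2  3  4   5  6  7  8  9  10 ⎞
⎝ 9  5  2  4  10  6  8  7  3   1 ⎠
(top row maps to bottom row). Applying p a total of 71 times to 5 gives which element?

2

Tracing 5 → 10 → … returns to 5 after 6 steps, so 5 lies in a 6-cycle (1, 9, 3, 2, 5, 10).
On a 6-cycle, p^6 is the identity, so p^71 = p^5 there (71 ≡ 5 mod 6).
Advancing 5 steps from 5: 5 → 10 → 1 → 9 → 3 → 2.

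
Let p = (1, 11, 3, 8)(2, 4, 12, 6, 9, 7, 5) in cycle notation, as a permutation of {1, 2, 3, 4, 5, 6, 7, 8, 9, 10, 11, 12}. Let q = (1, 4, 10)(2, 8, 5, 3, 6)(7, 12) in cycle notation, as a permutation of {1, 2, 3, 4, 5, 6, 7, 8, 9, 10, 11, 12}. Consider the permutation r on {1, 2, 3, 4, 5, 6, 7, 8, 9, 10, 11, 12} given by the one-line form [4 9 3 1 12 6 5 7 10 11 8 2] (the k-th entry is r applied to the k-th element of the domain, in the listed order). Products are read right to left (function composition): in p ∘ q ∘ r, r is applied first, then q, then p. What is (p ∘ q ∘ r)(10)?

3

Chase 10: r(10) = 11; q(11) = 11; p(11) = 3. Hence (p ∘ q ∘ r)(10) = 3.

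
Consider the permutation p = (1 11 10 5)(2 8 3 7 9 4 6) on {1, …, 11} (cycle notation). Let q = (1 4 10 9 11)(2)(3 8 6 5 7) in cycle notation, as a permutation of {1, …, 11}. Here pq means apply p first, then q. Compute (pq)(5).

4

(pq)(5) = q(p(5)). p(5) = 1, then q(1) = 4. So (pq)(5) = 4.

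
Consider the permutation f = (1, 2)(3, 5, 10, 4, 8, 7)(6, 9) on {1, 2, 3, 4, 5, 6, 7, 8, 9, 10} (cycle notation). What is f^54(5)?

5 lies in the 6-cycle (3, 5, 10, 4, 8, 7).
Since the cycle has length 6, f^54 acts on it the same as f^0 (54 mod 6 = 0).
So f^54(5) = 5.

5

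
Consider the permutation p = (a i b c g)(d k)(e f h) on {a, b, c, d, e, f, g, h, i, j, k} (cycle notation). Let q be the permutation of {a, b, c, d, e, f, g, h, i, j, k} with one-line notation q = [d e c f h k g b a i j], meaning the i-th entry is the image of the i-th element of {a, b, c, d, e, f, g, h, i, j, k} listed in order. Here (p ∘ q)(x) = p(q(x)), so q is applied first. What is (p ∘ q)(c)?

First apply q: q(c) = c, then p(c) = g. Thus (p ∘ q)(c) = g.

g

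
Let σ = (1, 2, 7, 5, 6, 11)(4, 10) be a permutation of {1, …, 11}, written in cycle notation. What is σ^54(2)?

2 lies in the 6-cycle (1, 2, 7, 5, 6, 11).
Since the cycle has length 6, σ^54 acts on it the same as σ^0 (54 mod 6 = 0).
So σ^54(2) = 2.

2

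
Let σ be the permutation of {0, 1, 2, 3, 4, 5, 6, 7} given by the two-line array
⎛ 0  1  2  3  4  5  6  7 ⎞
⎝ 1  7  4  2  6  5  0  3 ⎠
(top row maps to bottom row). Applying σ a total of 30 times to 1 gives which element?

3

Tracing 1 → 7 → … returns to 1 after 7 steps, so 1 lies in a 7-cycle (0, 1, 7, 3, 2, 4, 6).
Powers repeat with period 7 on this cycle, and 30 mod 7 = 2, so σ^30(1) = σ^2(1).
Advancing 2 steps from 1: 1 → 7 → 3.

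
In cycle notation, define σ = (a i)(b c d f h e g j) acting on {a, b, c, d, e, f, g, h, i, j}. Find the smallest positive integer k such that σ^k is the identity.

The cycle type of σ is (8, 2).
The order of σ is the least common multiple of its cycle lengths: lcm(8, 2) = 8.

8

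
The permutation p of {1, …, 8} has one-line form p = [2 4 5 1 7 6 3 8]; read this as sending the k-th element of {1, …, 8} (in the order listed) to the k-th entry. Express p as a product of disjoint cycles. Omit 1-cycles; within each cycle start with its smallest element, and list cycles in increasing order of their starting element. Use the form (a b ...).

(1 2 4)(3 5 7)

From 1: 1 → 2 → 4 → 1, closing the cycle (1 2 4).
Continuing from each remaining unvisited element yields (1 2 4)(3 5 7).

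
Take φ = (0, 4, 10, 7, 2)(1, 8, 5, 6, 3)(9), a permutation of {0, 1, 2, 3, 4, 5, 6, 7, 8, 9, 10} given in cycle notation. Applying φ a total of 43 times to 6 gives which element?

8

6 lies in the 5-cycle (1, 8, 5, 6, 3).
Powers repeat with period 5 on this cycle, and 43 mod 5 = 3, so φ^43(6) = φ^3(6).
Stepping 3 places around the cycle: 6 → 3 → 1 → 8.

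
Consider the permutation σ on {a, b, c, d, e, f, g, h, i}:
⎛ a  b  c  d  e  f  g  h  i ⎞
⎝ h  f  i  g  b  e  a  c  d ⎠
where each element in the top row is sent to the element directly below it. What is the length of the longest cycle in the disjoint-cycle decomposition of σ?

6

Decomposing into disjoint cycles gives (a h c i d g)(b f e); the longest has length 6.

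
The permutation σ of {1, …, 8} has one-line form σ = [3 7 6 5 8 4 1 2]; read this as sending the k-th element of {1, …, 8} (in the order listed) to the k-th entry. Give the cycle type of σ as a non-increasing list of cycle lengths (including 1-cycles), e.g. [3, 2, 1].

[8]

The disjoint cycles are (1 3 6 4 5 8 2 7), with lengths 8 in non-increasing order.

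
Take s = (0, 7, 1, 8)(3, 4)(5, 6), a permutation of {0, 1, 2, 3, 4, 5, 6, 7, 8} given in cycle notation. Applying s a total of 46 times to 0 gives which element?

0 lies in the 4-cycle (0, 7, 1, 8).
Powers repeat with period 4 on this cycle, and 46 mod 4 = 2, so s^46(0) = s^2(0).
Advancing 2 steps from 0: 0 → 7 → 1.

1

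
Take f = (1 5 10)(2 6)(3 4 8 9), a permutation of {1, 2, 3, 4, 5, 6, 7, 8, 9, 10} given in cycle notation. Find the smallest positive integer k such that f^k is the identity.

12

The cycle type of f is (4, 3, 2, 1).
Since disjoint cycles commute, ord(f) = lcm(4, 3, 2) = 12.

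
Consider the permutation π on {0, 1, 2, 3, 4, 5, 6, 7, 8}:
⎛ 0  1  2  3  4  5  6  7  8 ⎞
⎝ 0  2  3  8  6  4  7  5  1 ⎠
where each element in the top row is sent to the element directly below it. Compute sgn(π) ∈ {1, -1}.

In disjoint-cycle form the cycle lengths are 4, 4, 1.
A cycle of length ℓ contributes ℓ−1 transpositions, so π is a product of 3 + 3 = 6 transpositions — even.

1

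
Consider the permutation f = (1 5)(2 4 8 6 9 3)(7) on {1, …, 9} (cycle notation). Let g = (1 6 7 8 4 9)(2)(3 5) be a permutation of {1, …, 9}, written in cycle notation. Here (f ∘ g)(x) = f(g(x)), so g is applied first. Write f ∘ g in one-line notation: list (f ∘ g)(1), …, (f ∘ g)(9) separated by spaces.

9 4 1 3 2 7 6 8 5

(f ∘ g)(x) = f(g(x)). Computing each image: f(g(1)) = f(6) = 9, f(g(2)) = f(2) = 4, f(g(3)) = f(5) = 1, f(g(4)) = f(9) = 3, f(g(5)) = f(3) = 2, f(g(6)) = f(7) = 7, f(g(7)) = f(8) = 6, f(g(8)) = f(4) = 8, f(g(9)) = f(1) = 5.
Hence f ∘ g = [9 4 1 3 2 7 6 8 5].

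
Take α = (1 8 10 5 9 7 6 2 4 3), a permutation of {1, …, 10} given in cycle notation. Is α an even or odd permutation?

odd

The cycle lengths are 10.
A cycle is odd iff its length is even; α has 1 even-length cycle, so sgn(α) = (−1)^1 and α is odd.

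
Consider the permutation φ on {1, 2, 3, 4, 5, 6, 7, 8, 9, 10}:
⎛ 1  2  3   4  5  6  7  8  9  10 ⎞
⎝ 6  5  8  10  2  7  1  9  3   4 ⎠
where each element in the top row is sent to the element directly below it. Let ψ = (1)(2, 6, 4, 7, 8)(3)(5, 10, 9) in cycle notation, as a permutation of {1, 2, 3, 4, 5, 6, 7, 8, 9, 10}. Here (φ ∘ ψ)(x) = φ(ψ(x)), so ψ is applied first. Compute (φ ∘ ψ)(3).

8

(φ ∘ ψ)(3) = φ(ψ(3)). ψ(3) = 3, then φ(3) = 8. So (φ ∘ ψ)(3) = 8.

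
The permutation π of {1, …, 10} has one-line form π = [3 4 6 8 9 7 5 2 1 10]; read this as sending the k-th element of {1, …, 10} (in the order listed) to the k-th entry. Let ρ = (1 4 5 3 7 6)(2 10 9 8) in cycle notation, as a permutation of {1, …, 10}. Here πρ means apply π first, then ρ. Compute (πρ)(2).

π(2) = 4, then ρ(4) = 5; composing gives (πρ)(2) = 5.

5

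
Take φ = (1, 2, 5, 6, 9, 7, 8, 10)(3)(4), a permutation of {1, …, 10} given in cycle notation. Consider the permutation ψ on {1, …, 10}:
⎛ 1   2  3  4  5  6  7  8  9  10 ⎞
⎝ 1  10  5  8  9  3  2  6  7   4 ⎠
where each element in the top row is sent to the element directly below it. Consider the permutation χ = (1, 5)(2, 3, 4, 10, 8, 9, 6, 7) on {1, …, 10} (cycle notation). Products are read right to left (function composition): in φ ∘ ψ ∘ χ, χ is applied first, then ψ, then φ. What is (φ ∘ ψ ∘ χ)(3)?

10

Apply the permutations in order: χ(3) = 4, then ψ(4) = 8, then φ(8) = 10. So (φ ∘ ψ ∘ χ)(3) = 10.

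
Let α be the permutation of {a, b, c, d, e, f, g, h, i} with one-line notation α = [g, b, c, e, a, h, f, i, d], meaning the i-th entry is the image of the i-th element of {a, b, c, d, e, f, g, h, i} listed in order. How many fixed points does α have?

2

The fixed points (elements with α(x) = x) are {b, c}, so there are 2.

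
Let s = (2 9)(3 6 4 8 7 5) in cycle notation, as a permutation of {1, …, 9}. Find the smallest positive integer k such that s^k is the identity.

The cycle type of s is (6, 2, 1).
The order is lcm(6, 2) = 6.

6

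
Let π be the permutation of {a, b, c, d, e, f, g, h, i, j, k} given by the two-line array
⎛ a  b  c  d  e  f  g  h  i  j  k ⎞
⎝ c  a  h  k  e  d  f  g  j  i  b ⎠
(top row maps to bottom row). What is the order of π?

8

Decomposing into disjoint cycles gives cycle lengths 8, 2, 1.
The order is lcm(8, 2) = 8.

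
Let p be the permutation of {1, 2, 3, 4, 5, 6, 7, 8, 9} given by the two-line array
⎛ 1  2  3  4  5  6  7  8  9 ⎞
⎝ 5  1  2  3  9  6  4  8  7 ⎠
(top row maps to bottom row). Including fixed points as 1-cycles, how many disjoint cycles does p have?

The cycle decomposition is (1 5 9 7 4 3 2)(6)(8), which has 3 cycles (counting 1-cycles).

3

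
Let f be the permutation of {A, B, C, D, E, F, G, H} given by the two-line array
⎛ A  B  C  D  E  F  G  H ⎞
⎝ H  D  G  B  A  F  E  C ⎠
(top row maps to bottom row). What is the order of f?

Writing f as disjoint cycles, the cycle lengths are 5, 2, 1.
Since disjoint cycles commute, ord(f) = lcm(5, 2) = 10.

10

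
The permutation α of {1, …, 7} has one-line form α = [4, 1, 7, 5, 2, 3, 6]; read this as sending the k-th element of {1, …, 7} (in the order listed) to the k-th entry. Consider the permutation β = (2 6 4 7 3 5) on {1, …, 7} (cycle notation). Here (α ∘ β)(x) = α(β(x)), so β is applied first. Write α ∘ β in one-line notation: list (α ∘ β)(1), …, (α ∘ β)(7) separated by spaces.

4 3 2 6 1 5 7

(α ∘ β)(x) = α(β(x)). Computing each image: α(β(1)) = α(1) = 4, α(β(2)) = α(6) = 3, α(β(3)) = α(5) = 2, α(β(4)) = α(7) = 6, α(β(5)) = α(2) = 1, α(β(6)) = α(4) = 5, α(β(7)) = α(3) = 7.
Hence α ∘ β = [4 3 2 6 1 5 7].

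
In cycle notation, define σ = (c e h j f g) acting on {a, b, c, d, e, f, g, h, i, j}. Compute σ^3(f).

f lies in the 6-cycle (c e h j f g).
Advancing 3 steps from f: f → g → c → e.

e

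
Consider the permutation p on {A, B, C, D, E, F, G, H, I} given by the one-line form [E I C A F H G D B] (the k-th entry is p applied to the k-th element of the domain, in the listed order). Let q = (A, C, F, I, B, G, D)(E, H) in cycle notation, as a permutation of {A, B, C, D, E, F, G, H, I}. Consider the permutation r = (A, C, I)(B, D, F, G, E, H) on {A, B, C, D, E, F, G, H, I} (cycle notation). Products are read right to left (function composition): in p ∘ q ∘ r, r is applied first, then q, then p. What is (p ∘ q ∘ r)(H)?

Chase H: r(H) = B; q(B) = G; p(G) = G. Hence (p ∘ q ∘ r)(H) = G.

G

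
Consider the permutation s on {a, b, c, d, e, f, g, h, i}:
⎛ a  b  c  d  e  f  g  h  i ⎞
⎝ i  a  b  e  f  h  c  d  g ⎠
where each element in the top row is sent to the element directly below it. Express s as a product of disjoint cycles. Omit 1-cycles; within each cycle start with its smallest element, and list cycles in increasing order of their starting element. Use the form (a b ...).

(a i g c b)(d e f h)

Iterating s from a gives a → i → g → c → b → a; that is the 5-cycle (a i g c b).
Repeating from the next unused element and collecting all non-trivial cycles gives (a i g c b)(d e f h).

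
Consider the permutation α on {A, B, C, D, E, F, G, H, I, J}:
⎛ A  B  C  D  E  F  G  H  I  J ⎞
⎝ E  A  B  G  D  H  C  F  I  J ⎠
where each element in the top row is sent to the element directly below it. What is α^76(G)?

E

Tracing G → C → … returns to G after 6 steps, so G lies in a 6-cycle (A E D G C B).
On a 6-cycle, α^6 is the identity, so α^76 = α^4 there (76 ≡ 4 mod 6).
Stepping 4 places around the cycle: G → C → B → A → E.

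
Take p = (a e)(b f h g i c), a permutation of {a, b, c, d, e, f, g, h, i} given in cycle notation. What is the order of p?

6

The cycle type of p is (6, 2, 1).
Since disjoint cycles commute, ord(p) = lcm(6, 2) = 6.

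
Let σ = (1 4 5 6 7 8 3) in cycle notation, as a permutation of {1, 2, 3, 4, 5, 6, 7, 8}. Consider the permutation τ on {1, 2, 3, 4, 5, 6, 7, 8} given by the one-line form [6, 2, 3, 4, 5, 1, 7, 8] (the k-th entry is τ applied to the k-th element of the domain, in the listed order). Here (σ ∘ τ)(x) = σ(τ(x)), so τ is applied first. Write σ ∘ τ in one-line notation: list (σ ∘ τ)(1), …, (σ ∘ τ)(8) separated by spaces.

(σ ∘ τ)(x) = σ(τ(x)). Computing each image: σ(τ(1)) = σ(6) = 7, σ(τ(2)) = σ(2) = 2, σ(τ(3)) = σ(3) = 1, σ(τ(4)) = σ(4) = 5, σ(τ(5)) = σ(5) = 6, σ(τ(6)) = σ(1) = 4, σ(τ(7)) = σ(7) = 8, σ(τ(8)) = σ(8) = 3.
Hence σ ∘ τ = [7 2 1 5 6 4 8 3].

7 2 1 5 6 4 8 3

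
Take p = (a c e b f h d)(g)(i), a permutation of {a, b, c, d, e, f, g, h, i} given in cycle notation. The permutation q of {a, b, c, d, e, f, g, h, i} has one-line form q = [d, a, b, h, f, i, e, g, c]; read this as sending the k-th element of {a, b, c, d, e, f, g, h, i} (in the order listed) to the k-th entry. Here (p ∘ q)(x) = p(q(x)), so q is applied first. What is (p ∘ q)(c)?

f

First apply q: q(c) = b, then p(b) = f. Thus (p ∘ q)(c) = f.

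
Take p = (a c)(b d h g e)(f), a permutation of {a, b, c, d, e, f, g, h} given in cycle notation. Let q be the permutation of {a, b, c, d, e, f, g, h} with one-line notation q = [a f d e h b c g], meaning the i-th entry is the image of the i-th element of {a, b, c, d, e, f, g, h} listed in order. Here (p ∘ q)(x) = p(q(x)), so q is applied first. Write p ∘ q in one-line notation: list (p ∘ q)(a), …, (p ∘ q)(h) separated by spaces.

c f h b g d a e

(p ∘ q)(x) = p(q(x)). Computing each image: p(q(a)) = p(a) = c, p(q(b)) = p(f) = f, p(q(c)) = p(d) = h, p(q(d)) = p(e) = b, p(q(e)) = p(h) = g, p(q(f)) = p(b) = d, p(q(g)) = p(c) = a, p(q(h)) = p(g) = e.
Hence p ∘ q = [c f h b g d a e].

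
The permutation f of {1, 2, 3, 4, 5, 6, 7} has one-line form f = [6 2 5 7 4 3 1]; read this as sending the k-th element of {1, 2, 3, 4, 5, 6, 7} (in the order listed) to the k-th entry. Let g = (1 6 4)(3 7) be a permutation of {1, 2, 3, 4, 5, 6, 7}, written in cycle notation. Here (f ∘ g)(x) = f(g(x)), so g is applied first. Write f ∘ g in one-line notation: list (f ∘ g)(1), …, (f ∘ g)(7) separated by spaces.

(f ∘ g)(x) = f(g(x)). Computing each image: f(g(1)) = f(6) = 3, f(g(2)) = f(2) = 2, f(g(3)) = f(7) = 1, f(g(4)) = f(1) = 6, f(g(5)) = f(5) = 4, f(g(6)) = f(4) = 7, f(g(7)) = f(3) = 5.
Hence f ∘ g = [3 2 1 6 4 7 5].

3 2 1 6 4 7 5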